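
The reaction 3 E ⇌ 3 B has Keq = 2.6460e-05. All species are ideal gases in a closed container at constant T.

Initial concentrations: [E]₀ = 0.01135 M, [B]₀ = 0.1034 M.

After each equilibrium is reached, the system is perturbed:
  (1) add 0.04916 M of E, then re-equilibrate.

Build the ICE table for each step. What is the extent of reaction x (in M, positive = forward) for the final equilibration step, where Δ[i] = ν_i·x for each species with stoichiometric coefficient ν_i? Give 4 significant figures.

x = 4.7417e-04 M

Q₀ = 756.1 vs Keq = 2.6460e-05 ⇒ Q>K, reverse
Step 1:
                  E         B
  I         0.01135    0.1034
  C          0.1001   -0.1001
  E          0.1114   0.00332
  solve Keq expr → x = -0.03336; check Q = 2.6460e-05
Then add 0.04916 M of E.
Step 2:
                  E         B
  I          0.1606   0.00332
  C       -0.001423  0.001423
  E          0.1592  0.004743
  solve Keq expr → x = 4.7417e-04; check Q = 2.6460e-05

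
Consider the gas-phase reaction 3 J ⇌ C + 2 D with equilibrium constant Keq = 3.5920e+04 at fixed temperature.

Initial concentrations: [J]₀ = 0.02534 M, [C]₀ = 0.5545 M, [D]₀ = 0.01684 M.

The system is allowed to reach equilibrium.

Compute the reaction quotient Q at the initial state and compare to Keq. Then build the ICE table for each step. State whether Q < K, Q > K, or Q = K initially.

Q₀ = 9.664; Q < K (proceeds forward)

Q₀ = 9.664 vs Keq = 3.5920e+04 ⇒ Q<K, forward
Step 1:
                   J          C          D
  Initial    0.02534     0.5545    0.01684
  Change    -0.02282   0.007605    0.01521
  Equil     0.002524     0.5621    0.03205
  solve Keq expr → x = 0.007605; check Q = 3.5920e+04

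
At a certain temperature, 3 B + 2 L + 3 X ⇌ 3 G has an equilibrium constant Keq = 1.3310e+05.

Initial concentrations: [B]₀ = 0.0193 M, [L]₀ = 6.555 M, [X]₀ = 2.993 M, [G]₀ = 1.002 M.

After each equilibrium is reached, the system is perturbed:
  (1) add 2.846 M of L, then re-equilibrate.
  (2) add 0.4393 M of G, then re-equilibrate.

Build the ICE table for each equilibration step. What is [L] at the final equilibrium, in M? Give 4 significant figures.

Q₀ = 121.5 vs Keq = 1.3310e+05 ⇒ Q<K, forward
Step 1:
                   B          L          X          G
  Initial     0.0193      6.555      2.993      1.002
  Change    -0.01738   -0.01159   -0.01738    0.01738
  Equil     0.001918      6.543      2.976      1.019
  solve Keq expr → x = 0.005794; check Q = 1.3310e+05
Then add 2.846 M of L.
Step 2:
                   B          L          X          G
  Initial   0.001918      9.389      2.976      1.019
  Change  -4.0952e-04 -2.7301e-04 -4.0952e-04 4.0952e-04
  Equil     0.001508      9.389      2.975       1.02
  solve Keq expr → x = 1.3651e-04; check Q = 1.3310e+05
Then add 0.4393 M of G.
Step 3:
                   B          L          X          G
  Initial   0.001508      9.389      2.975      1.459
  Change  6.4829e-04 4.3219e-04 6.4829e-04 -6.4829e-04
  Equil     0.002157       9.39      2.976      1.458
  solve Keq expr → x = -2.1610e-04; check Q = 1.3310e+05

[L]_eq = 9.39 M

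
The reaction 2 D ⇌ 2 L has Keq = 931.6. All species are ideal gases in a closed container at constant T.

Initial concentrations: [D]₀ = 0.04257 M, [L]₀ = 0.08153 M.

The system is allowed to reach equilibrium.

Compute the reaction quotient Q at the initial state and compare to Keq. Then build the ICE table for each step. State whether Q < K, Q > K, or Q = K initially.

Q₀ = 3.668 vs Keq = 931.6 ⇒ Q<K, forward
Step 1:
                  D         L
  I         0.04257   0.08153
  C        -0.03863   0.03863
  E        0.003937    0.1202
  solve Keq expr → x = 0.01932; check Q = 931.6

Q₀ = 3.668; Q < K (proceeds forward)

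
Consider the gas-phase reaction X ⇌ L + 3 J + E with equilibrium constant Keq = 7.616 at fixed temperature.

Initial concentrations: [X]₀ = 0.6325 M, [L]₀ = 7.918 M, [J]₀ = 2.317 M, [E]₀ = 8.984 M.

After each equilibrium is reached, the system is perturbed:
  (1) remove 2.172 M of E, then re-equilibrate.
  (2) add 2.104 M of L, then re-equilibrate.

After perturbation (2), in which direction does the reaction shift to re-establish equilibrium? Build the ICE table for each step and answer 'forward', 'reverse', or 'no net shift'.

Q₀ = 1399 vs Keq = 7.616 ⇒ Q>K, reverse
Step 1:
                  X         L         J         E
  init       0.6325     7.918     2.317     8.984
  Δ          0.5944   -0.5944    -1.783   -0.5944
  eq          1.227     7.324    0.5338      8.39
  solve Keq expr → x = -0.5944; check Q = 7.616
Then remove 2.172 M of E.
Step 2:
                  X         L         J         E
  init        1.227     7.324    0.5338     6.218
  Δ        -0.01742   0.01742   0.05225   0.01742
  eq          1.209     7.341     0.586     6.235
  solve Keq expr → x = 0.01742; check Q = 7.616
Then add 2.104 M of L.
Step 3:
                  X         L         J         E
  init        1.209     9.445     0.586     6.235
  Δ         0.01477  -0.01477  -0.04432  -0.01477
  eq          1.224      9.43    0.5417      6.22
  solve Keq expr → x = -0.01477; check Q = 7.616

Direction: reverse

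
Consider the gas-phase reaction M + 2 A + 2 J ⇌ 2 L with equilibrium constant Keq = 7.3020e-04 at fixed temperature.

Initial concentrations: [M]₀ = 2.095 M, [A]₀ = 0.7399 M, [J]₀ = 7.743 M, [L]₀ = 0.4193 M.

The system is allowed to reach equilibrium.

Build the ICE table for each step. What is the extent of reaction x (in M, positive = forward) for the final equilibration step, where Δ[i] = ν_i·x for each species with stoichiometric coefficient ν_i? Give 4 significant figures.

Q₀ = 0.002557 vs Keq = 7.3020e-04 ⇒ Q>K, reverse
Step 1:
                   M          A          J          L
  I            2.095     0.7399      7.743     0.4193
  C          0.07127     0.1425     0.1425    -0.1425
  E            2.166     0.8824      7.886     0.2768
  solve Keq expr → x = -0.07127; check Q = 7.3020e-04

x = -0.07127 M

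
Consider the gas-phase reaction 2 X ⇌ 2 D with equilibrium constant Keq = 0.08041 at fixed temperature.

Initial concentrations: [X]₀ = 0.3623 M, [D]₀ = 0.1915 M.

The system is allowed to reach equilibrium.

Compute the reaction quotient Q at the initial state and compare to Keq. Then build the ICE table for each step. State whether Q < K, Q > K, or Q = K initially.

Q₀ = 0.2794 vs Keq = 0.08041 ⇒ Q>K, reverse
Step 1:
                  X         D
  Initial    0.3623    0.1915
  Change    0.06915  -0.06915
  Equil      0.4315    0.1223
  solve Keq expr → x = -0.03458; check Q = 0.08041

Q₀ = 0.2794; Q > K (proceeds reverse)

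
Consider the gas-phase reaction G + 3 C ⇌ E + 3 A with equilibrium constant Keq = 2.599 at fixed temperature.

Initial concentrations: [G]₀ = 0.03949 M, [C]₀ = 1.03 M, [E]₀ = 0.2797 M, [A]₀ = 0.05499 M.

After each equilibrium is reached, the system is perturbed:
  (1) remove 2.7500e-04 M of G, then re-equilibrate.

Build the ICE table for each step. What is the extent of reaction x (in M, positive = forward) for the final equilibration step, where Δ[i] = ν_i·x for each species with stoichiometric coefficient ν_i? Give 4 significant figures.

Q₀ = 0.001078 vs Keq = 2.599 ⇒ Q<K, forward
Step 1:
                   G          C          E          A
  init       0.03949       1.03     0.2797    0.05499
  Δ         -0.03869    -0.1161    0.03869     0.1161
  eq      8.0310e-04     0.9139     0.3184     0.1711
  solve Keq expr → x = 0.03869; check Q = 2.599
Then remove 2.7500e-04 M of G.
Step 2:
                   G          C          E          A
  init    5.2810e-04     0.9139     0.3184     0.1711
  Δ       2.6132e-04 7.8397e-04 -2.6132e-04 -7.8397e-04
  eq      7.8943e-04     0.9147     0.3181     0.1703
  solve Keq expr → x = -2.6132e-04; check Q = 2.599

x = -2.6132e-04 M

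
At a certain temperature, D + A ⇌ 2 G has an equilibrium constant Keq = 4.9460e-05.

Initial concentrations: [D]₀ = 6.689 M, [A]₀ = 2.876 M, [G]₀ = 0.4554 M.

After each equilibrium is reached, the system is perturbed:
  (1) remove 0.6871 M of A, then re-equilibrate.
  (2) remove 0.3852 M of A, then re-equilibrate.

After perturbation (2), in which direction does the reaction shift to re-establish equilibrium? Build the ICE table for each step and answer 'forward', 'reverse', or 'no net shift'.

Q₀ = 0.01078 vs Keq = 4.9460e-05 ⇒ Q>K, reverse
Step 1:
                  D         A         G
  I           6.689     2.876    0.4554
  C          0.2115    0.2115   -0.4229
  E             6.9     3.087   0.03246
  solve Keq expr → x = -0.2115; check Q = 4.9460e-05
Then remove 0.6871 M of A.
Step 2:
                  D         A         G
  I             6.9       2.4   0.03246
  C        0.001912  0.001912 -0.003824
  E           6.902     2.402   0.02864
  solve Keq expr → x = -0.001912; check Q = 4.9460e-05
Then remove 0.3852 M of A.
Step 3:
                  D         A         G
  I           6.902     2.017   0.02864
  C        0.001193  0.001193 -0.002386
  E           6.904     2.018   0.02625
  solve Keq expr → x = -0.001193; check Q = 4.9460e-05

Direction: reverse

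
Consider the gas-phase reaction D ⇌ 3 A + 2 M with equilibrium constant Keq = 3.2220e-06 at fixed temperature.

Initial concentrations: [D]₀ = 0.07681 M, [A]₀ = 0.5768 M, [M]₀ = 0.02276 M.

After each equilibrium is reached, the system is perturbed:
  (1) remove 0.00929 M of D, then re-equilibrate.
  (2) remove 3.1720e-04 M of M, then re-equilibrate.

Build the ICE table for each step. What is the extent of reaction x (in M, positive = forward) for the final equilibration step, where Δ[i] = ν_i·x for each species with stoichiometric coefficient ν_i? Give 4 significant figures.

Q₀ = 0.001294 vs Keq = 3.2220e-06 ⇒ Q>K, reverse
Step 1:
                    D           A           M
  Initial     0.07681      0.5768     0.02276
  Change      0.01072    -0.03216    -0.02144
  Equil       0.08753      0.5446    0.001321
  solve Keq expr → x = -0.01072; check Q = 3.2220e-06
Then remove 0.00929 M of D.
Step 2:
                    D           A           M
  Initial     0.07824      0.5446    0.001321
  Change   3.5713e-05 -1.0714e-04 -7.1426e-05
  Equil       0.07828      0.5445     0.00125
  solve Keq expr → x = -3.5713e-05; check Q = 3.2220e-06
Then remove 3.1720e-04 M of M.
Step 3:
                    D           A           M
  Initial     0.07828      0.5445  9.3259e-04
  Change  -1.5716e-04  4.7149e-04  3.1432e-04
  Equil       0.07812       0.545    0.001247
  solve Keq expr → x = 1.5716e-04; check Q = 3.2220e-06

x = 1.5716e-04 M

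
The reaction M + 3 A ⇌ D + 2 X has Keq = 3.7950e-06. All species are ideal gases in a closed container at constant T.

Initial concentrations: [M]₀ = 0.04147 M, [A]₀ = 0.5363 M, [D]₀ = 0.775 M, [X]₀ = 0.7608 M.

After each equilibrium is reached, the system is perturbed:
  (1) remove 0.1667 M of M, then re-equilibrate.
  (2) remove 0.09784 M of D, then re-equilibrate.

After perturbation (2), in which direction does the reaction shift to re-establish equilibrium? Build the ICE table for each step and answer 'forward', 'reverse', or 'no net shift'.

Direction: forward

Q₀ = 70.13 vs Keq = 3.7950e-06 ⇒ Q>K, reverse
Step 1:
                  M         A         D         X
  I         0.04147    0.5363     0.775    0.7608
  C          0.3782     1.135   -0.3782   -0.7565
  E          0.4197     1.671    0.3968  0.004328
  solve Keq expr → x = -0.3782; check Q = 3.7950e-06
Then remove 0.1667 M of M.
Step 2:
                  M         A         D         X
  I           0.253     1.671    0.3968  0.004328
  C       4.7906e-04  0.001437 -4.7906e-04 -9.5811e-04
  E          0.2535     1.672    0.3963   0.00337
  solve Keq expr → x = -4.7906e-04; check Q = 3.7950e-06
Then remove 0.09784 M of D.
Step 3:
                  M         A         D         X
  I          0.2535     1.672    0.2984   0.00337
  C       -2.5352e-04 -7.6056e-04 2.5352e-04 5.0704e-04
  E          0.2532     1.672    0.2987  0.003877
  solve Keq expr → x = 2.5352e-04; check Q = 3.7950e-06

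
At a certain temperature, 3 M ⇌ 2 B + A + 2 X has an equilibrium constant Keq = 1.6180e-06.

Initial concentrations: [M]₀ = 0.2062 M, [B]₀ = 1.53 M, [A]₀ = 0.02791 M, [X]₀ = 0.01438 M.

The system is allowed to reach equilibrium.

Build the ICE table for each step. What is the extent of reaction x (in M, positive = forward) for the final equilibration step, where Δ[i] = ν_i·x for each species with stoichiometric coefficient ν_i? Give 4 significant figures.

x = -0.006878 M

Q₀ = 0.001541 vs Keq = 1.6180e-06 ⇒ Q>K, reverse
Step 1:
                   M          B          A          X
  init        0.2062       1.53    0.02791    0.01438
  Δ          0.02063   -0.01376  -0.006878   -0.01376
  eq          0.2268      1.516    0.02103 6.2493e-04
  solve Keq expr → x = -0.006878; check Q = 1.6180e-06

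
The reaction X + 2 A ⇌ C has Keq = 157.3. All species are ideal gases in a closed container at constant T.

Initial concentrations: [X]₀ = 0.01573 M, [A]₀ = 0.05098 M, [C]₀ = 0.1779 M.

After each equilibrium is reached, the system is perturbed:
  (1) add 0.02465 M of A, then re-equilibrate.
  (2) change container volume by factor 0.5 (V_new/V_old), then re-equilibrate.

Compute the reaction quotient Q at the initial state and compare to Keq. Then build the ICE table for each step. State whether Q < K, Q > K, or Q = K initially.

Q₀ = 4352; Q > K (proceeds reverse)

Q₀ = 4352 vs Keq = 157.3 ⇒ Q>K, reverse
Step 1:
                  X         A         C
  init      0.01573   0.05098    0.1779
  Δ         0.03846   0.07692  -0.03846
  eq        0.05419    0.1279    0.1394
  solve Keq expr → x = -0.03846; check Q = 157.3
Then add 0.02465 M of A.
Step 2:
                  X         A         C
  init      0.05419    0.1525    0.1394
  Δ       -0.006518  -0.01304  0.006518
  eq        0.04767    0.1395     0.146
  solve Keq expr → x = 0.006518; check Q = 157.3
Then change container volume by factor 0.5 (V_new/V_old).
Step 3:
                  X         A         C
  init      0.09534     0.279    0.2919
  Δ        -0.04092  -0.08185   0.04092
  eq        0.05442    0.1972    0.3328
  solve Keq expr → x = 0.04092; check Q = 157.3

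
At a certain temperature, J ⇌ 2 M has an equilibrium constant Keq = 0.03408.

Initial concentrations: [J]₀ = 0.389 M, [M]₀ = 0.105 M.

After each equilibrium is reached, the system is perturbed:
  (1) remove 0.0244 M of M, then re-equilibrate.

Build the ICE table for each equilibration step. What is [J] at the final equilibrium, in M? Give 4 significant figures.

[J]_eq = 0.3729 M

Q₀ = 0.02834 vs Keq = 0.03408 ⇒ Q<K, forward
Step 1:
                  J         M
  Initial     0.389     0.105
  Change  -0.004719  0.009439
  Equil      0.3843    0.1144
  solve Keq expr → x = 0.004719; check Q = 0.03408
Then remove 0.0244 M of M.
Step 2:
                  J         M
  Initial    0.3843   0.09004
  Change   -0.01135    0.0227
  Equil      0.3729    0.1127
  solve Keq expr → x = 0.01135; check Q = 0.03408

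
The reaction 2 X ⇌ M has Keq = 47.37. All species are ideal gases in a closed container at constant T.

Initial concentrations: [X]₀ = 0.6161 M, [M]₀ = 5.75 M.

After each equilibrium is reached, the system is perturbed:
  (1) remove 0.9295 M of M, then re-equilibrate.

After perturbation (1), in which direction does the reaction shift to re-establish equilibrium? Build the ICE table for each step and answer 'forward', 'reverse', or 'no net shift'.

Q₀ = 15.15 vs Keq = 47.37 ⇒ Q<K, forward
Step 1:
                  X         M
  init       0.6161      5.75
  Δ         -0.2637    0.1319
  eq         0.3524     5.882
  solve Keq expr → x = 0.1319; check Q = 47.37
Then remove 0.9295 M of M.
Step 2:
                  X         M
  init       0.3524     4.952
  Δ        -0.02857   0.01429
  eq         0.3238     4.967
  solve Keq expr → x = 0.01429; check Q = 47.37

Direction: forward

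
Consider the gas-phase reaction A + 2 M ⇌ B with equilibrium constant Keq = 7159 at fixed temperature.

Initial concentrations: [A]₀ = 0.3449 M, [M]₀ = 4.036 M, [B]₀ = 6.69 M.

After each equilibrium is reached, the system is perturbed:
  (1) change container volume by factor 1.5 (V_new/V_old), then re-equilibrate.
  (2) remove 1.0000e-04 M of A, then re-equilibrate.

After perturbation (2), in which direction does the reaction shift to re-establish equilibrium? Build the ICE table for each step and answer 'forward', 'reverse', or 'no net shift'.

Direction: reverse

Q₀ = 1.191 vs Keq = 7159 ⇒ Q<K, forward
Step 1:
                    A           M           B
  I            0.3449       4.036        6.69
  C           -0.3448     -0.6896      0.3448
  E        8.7751e-05       3.346       7.035
  solve Keq expr → x = 0.3448; check Q = 7159
Then change container volume by factor 1.5 (V_new/V_old).
Step 2:
                    A           M           B
  I        5.8500e-05       2.231        4.69
  C        7.3106e-05  1.4621e-04 -7.3106e-05
  E        1.3161e-04       2.231        4.69
  solve Keq expr → x = -7.3106e-05; check Q = 7159
Then remove 1.0000e-04 M of A.
Step 3:
                    A           M           B
  I        3.1607e-05       2.231        4.69
  C        9.9974e-05  1.9995e-04 -9.9974e-05
  E        1.3158e-04       2.231        4.69
  solve Keq expr → x = -9.9974e-05; check Q = 7159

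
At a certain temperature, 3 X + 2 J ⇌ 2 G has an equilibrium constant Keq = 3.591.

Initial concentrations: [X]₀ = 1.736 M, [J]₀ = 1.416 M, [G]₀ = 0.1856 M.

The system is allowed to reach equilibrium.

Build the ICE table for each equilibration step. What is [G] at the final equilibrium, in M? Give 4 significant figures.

[G]_eq = 0.8613 M

Q₀ = 0.003284 vs Keq = 3.591 ⇒ Q<K, forward
Step 1:
                   X          J          G
  I            1.736      1.416     0.1856
  C           -1.014    -0.6757     0.6757
  E           0.7224     0.7403     0.8613
  solve Keq expr → x = 0.3379; check Q = 3.591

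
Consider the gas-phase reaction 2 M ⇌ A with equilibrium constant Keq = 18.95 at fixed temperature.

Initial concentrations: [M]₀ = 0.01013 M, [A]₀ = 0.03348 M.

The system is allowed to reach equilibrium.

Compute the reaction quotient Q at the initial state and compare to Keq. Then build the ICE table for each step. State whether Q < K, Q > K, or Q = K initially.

Q₀ = 326.3; Q > K (proceeds reverse)

Q₀ = 326.3 vs Keq = 18.95 ⇒ Q>K, reverse
Step 1:
                  M         A
  Initial   0.01013   0.03348
  Change    0.02367  -0.01183
  Equil      0.0338   0.02165
  solve Keq expr → x = -0.01183; check Q = 18.95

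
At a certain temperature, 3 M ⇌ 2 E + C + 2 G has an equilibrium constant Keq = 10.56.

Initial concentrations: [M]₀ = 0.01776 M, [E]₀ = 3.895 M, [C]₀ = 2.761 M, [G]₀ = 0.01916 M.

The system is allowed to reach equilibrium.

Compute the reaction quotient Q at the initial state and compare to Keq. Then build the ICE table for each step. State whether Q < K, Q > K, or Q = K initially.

Q₀ = 2745 vs Keq = 10.56 ⇒ Q>K, reverse
Step 1:
                    M           E           C           G
  Initial     0.01776       3.895       2.761     0.01916
  Change       0.0226    -0.01507   -0.007534    -0.01507
  Equil       0.04036        3.88       2.753    0.004093
  solve Keq expr → x = -0.007534; check Q = 10.56

Q₀ = 2745; Q > K (proceeds reverse)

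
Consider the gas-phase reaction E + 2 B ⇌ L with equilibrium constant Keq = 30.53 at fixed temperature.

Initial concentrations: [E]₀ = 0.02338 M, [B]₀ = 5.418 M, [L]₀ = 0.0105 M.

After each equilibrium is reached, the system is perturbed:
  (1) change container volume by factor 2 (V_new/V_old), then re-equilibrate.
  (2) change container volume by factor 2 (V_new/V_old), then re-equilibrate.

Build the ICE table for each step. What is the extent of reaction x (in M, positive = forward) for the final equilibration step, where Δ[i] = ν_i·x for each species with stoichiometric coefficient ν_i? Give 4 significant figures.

Q₀ = 0.0153 vs Keq = 30.53 ⇒ Q<K, forward
Step 1:
                    E           B           L
  Initial     0.02338       5.418      0.0105
  Change     -0.02334    -0.04668     0.02334
  Equil    3.8420e-05       5.371     0.03384
  solve Keq expr → x = 0.02334; check Q = 30.53
Then change container volume by factor 2 (V_new/V_old).
Step 2:
                    E           B           L
  Initial  1.9210e-05       2.686     0.01692
  Change   5.7364e-05  1.1473e-04 -5.7364e-05
  Equil    7.6574e-05       2.686     0.01686
  solve Keq expr → x = -5.7364e-05; check Q = 30.53
Then change container volume by factor 2 (V_new/V_old).
Step 3:
                    E           B           L
  Initial  3.8287e-05       1.343    0.008432
  Change   1.1276e-04  2.2552e-04 -1.1276e-04
  Equil    1.5105e-04       1.343    0.008319
  solve Keq expr → x = -1.1276e-04; check Q = 30.53

x = -1.1276e-04 M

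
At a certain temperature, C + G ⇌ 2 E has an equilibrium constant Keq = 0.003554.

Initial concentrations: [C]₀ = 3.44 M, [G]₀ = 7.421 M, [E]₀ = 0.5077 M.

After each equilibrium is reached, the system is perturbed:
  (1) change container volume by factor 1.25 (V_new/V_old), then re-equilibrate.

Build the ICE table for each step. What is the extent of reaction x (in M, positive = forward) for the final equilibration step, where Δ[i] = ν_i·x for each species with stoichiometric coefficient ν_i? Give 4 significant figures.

x = 0 M

Q₀ = 0.0101 vs Keq = 0.003554 ⇒ Q>K, reverse
Step 1:
                   C          G          E
  Initial       3.44      7.421     0.5077
  Change         0.1        0.1    -0.2001
  Equil         3.54      7.521     0.3076
  solve Keq expr → x = -0.1; check Q = 0.003554
Then change container volume by factor 1.25 (V_new/V_old).
Step 2:
                   C          G          E
  Initial      2.832      6.017     0.2461
  Change           0          0          0
  Equil        2.832      6.017     0.2461
  solve Keq expr → x = 0; check Q = 0.003554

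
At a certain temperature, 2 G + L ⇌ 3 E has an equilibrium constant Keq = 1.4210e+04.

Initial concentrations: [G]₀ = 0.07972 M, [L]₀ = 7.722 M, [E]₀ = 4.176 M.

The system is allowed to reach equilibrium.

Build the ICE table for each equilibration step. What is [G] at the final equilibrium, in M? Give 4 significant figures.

[G]_eq = 0.02655 M

Q₀ = 1484 vs Keq = 1.4210e+04 ⇒ Q<K, forward
Step 1:
                   G          L          E
  Initial    0.07972      7.722      4.176
  Change    -0.05317   -0.02659    0.07976
  Equil      0.02655      7.695      4.256
  solve Keq expr → x = 0.02659; check Q = 1.4210e+04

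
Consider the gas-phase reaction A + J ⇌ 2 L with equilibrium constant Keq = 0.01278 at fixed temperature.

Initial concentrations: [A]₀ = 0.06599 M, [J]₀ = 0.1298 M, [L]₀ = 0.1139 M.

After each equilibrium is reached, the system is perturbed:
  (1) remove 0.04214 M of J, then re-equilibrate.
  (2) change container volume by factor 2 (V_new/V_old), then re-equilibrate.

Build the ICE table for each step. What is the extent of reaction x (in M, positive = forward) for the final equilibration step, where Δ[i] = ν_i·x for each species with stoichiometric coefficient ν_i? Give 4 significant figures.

Q₀ = 1.515 vs Keq = 0.01278 ⇒ Q>K, reverse
Step 1:
                  A         J         L
  I         0.06599    0.1298    0.1139
  C         0.04885   0.04885  -0.09771
  E          0.1148    0.1787   0.01619
  solve Keq expr → x = -0.04885; check Q = 0.01278
Then remove 0.04214 M of J.
Step 2:
                  A         J         L
  I          0.1148    0.1365   0.01619
  C       9.6429e-04 9.6429e-04 -0.001929
  E          0.1158    0.1375   0.01426
  solve Keq expr → x = -9.6429e-04; check Q = 0.01278
Then change container volume by factor 2 (V_new/V_old).
Step 3:
                  A         J         L
  I          0.0579   0.06874  0.007132
  C               0         0         0
  E          0.0579   0.06874  0.007132
  solve Keq expr → x = 0; check Q = 0.01278

x = 0 M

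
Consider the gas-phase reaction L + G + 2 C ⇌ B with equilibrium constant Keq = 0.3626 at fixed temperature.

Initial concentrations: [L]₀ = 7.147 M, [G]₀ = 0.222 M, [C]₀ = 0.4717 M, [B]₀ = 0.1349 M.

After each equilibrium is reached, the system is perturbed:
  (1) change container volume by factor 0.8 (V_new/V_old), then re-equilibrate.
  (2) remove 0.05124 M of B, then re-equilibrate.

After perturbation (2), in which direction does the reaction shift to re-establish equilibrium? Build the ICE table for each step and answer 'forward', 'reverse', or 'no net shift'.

Q₀ = 0.3821 vs Keq = 0.3626 ⇒ Q>K, reverse
Step 1:
                  L         G         C         B
  Initial     7.147     0.222    0.4717    0.1349
  Change   0.002554  0.002554  0.005107 -0.002554
  Equil        7.15    0.2246    0.4768    0.1323
  solve Keq expr → x = -0.002554; check Q = 0.3626
Then change container volume by factor 0.8 (V_new/V_old).
Step 2:
                  L         G         C         B
  Initial     8.937    0.2807     0.596    0.1654
  Change   -0.04038  -0.04038  -0.08076   0.04038
  Equil       8.897    0.2403    0.5153    0.2058
  solve Keq expr → x = 0.04038; check Q = 0.3626
Then remove 0.05124 M of B.
Step 3:
                  L         G         C         B
  Initial     8.897    0.2403    0.5153    0.1546
  Change   -0.01541  -0.01541  -0.03081   0.01541
  Equil       8.881    0.2249    0.4844      0.17
  solve Keq expr → x = 0.01541; check Q = 0.3626

Direction: forward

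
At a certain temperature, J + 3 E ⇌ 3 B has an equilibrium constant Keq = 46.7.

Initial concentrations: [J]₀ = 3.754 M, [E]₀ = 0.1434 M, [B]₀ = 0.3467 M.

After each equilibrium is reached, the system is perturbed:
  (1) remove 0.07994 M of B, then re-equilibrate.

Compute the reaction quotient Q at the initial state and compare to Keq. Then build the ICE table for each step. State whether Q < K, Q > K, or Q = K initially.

Q₀ = 3.765; Q < K (proceeds forward)

Q₀ = 3.765 vs Keq = 46.7 ⇒ Q<K, forward
Step 1:
                    J           E           B
  I             3.754      0.1434      0.3467
  C          -0.02299    -0.06898     0.06898
  E             3.731     0.07442      0.4157
  solve Keq expr → x = 0.02299; check Q = 46.7
Then remove 0.07994 M of B.
Step 2:
                    J           E           B
  I             3.731     0.07442      0.3357
  C          -0.00404    -0.01212     0.01212
  E             3.727      0.0623      0.3479
  solve Keq expr → x = 0.00404; check Q = 46.7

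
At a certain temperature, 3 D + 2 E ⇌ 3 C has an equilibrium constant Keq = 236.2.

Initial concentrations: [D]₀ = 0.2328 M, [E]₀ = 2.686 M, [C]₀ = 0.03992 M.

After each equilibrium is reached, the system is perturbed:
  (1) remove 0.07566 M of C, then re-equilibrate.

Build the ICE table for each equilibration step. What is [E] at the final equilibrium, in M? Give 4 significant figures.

Q₀ = 6.9889e-04 vs Keq = 236.2 ⇒ Q<K, forward
Step 1:
                  D         E         C
  I          0.2328     2.686   0.03992
  C          -0.211   -0.1407     0.211
  E         0.02178     2.545    0.2509
  solve Keq expr → x = 0.07034; check Q = 236.2
Then remove 0.07566 M of C.
Step 2:
                  D         E         C
  I         0.02178     2.545    0.1753
  C       -0.006026 -0.004017  0.006026
  E         0.01575     2.541    0.1813
  solve Keq expr → x = 0.002009; check Q = 236.2

[E]_eq = 2.541 M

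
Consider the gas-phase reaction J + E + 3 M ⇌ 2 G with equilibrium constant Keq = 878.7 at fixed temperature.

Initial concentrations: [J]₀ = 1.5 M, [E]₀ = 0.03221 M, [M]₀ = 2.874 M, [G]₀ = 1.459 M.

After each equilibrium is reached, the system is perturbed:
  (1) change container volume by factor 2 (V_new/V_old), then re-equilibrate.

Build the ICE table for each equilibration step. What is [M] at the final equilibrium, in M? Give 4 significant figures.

[M]_eq = 1.39 M

Q₀ = 1.856 vs Keq = 878.7 ⇒ Q<K, forward
Step 1:
                   J          E          M          G
  I              1.5    0.03221      2.874      1.459
  C         -0.03213   -0.03213   -0.09638    0.06425
  E            1.468 8.3945e-05      2.778      1.523
  solve Keq expr → x = 0.03213; check Q = 878.7
Then change container volume by factor 2 (V_new/V_old).
Step 2:
                   J          E          M          G
  I           0.7339 4.1973e-05      1.389     0.7616
  C       2.9252e-04 2.9252e-04 8.7757e-04 -5.8505e-04
  E           0.7342 3.3450e-04       1.39      0.761
  solve Keq expr → x = -2.9252e-04; check Q = 878.7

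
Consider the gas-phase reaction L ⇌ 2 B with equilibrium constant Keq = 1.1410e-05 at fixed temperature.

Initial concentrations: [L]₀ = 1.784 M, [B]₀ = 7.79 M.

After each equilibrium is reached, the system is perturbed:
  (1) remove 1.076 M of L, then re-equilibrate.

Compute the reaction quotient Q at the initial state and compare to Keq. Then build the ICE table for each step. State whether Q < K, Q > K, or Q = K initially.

Q₀ = 34.02; Q > K (proceeds reverse)

Q₀ = 34.02 vs Keq = 1.1410e-05 ⇒ Q>K, reverse
Step 1:
                    L           B
  init          1.784        7.79
  Δ             3.891      -7.782
  eq            5.675    0.008047
  solve Keq expr → x = -3.891; check Q = 1.1410e-05
Then remove 1.076 M of L.
Step 2:
                    L           B
  init          4.599    0.008047
  Δ        4.0130e-04 -8.0260e-04
  eq            4.599    0.007244
  solve Keq expr → x = -4.0130e-04; check Q = 1.1410e-05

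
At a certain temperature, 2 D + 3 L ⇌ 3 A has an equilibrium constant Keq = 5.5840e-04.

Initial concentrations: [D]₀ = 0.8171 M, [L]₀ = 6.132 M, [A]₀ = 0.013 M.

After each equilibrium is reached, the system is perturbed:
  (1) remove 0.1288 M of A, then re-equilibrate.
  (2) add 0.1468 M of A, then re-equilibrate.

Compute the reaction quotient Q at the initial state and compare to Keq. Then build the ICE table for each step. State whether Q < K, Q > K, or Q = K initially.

Q₀ = 1.4272e-08; Q < K (proceeds forward)

Q₀ = 1.4272e-08 vs Keq = 5.5840e-04 ⇒ Q<K, forward
Step 1:
                  D         L         A
  I          0.8171     6.132     0.013
  C         -0.2179   -0.3268    0.3268
  E          0.5992     5.805    0.3398
  solve Keq expr → x = 0.1089; check Q = 5.5840e-04
Then remove 0.1288 M of A.
Step 2:
                  D         L         A
  I          0.5992     5.805     0.211
  C         -0.0655  -0.09824   0.09824
  E          0.5337     5.707    0.3092
  solve Keq expr → x = 0.03275; check Q = 5.5840e-04
Then add 0.1468 M of A.
Step 3:
                  D         L         A
  I          0.5337     5.707     0.456
  C         0.07465     0.112    -0.112
  E          0.6084     5.819     0.344
  solve Keq expr → x = -0.03733; check Q = 5.5840e-04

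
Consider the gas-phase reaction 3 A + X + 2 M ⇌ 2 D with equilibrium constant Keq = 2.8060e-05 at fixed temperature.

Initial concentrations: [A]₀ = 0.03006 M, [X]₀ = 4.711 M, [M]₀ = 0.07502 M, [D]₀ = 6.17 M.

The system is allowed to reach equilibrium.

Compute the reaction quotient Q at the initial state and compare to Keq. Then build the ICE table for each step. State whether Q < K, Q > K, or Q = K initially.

Q₀ = 5.2861e+07; Q > K (proceeds reverse)

Q₀ = 5.2861e+07 vs Keq = 2.8060e-05 ⇒ Q>K, reverse
Step 1:
                   A          X          M          D
  I          0.03006      4.711    0.07502       6.17
  C            7.227      2.409      4.818     -4.818
  E            7.257       7.12      4.893      1.352
  solve Keq expr → x = -2.409; check Q = 2.8060e-05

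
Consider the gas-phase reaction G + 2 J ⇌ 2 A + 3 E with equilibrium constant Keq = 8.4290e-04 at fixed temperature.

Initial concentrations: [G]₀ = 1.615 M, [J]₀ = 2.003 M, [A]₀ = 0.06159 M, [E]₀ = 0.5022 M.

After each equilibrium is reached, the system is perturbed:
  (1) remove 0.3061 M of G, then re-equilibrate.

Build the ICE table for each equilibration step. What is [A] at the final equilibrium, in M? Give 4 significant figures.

[A]_eq = 0.133 M

Q₀ = 7.4151e-05 vs Keq = 8.4290e-04 ⇒ Q<K, forward
Step 1:
                  G         J         A         E
  Initial     1.615     2.003   0.06159    0.5022
  Change   -0.04036  -0.08073   0.08073    0.1211
  Equil       1.575     1.922    0.1423    0.6233
  solve Keq expr → x = 0.04036; check Q = 8.4290e-04
Then remove 0.3061 M of G.
Step 2:
                  G         J         A         E
  Initial     1.269     1.922    0.1423    0.6233
  Change   0.004645  0.009291 -0.009291  -0.01394
  Equil       1.273     1.932     0.133    0.6094
  solve Keq expr → x = -0.004645; check Q = 8.4290e-04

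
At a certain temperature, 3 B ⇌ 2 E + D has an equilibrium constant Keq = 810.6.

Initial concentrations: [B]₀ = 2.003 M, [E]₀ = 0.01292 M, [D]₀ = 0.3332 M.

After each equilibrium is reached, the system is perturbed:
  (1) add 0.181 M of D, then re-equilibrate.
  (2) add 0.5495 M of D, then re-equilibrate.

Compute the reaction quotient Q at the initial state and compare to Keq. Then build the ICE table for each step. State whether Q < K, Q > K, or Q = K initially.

Q₀ = 6.9213e-06 vs Keq = 810.6 ⇒ Q<K, forward
Step 1:
                  B         E         D
  init        2.003   0.01292    0.3332
  Δ          -1.879     1.253    0.6264
  eq         0.1238     1.266    0.9596
  solve Keq expr → x = 0.6264; check Q = 810.6
Then add 0.181 M of D.
Step 2:
                  B         E         D
  init       0.1238     1.266     1.141
  Δ        0.006931 -0.004621  -0.00231
  eq         0.1307     1.261     1.138
  solve Keq expr → x = -0.00231; check Q = 810.6
Then add 0.5495 M of D.
Step 3:
                  B         E         D
  init       0.1307     1.261     1.688
  Δ         0.01726  -0.01151 -0.005754
  eq          0.148      1.25     1.682
  solve Keq expr → x = -0.005754; check Q = 810.6

Q₀ = 6.9213e-06; Q < K (proceeds forward)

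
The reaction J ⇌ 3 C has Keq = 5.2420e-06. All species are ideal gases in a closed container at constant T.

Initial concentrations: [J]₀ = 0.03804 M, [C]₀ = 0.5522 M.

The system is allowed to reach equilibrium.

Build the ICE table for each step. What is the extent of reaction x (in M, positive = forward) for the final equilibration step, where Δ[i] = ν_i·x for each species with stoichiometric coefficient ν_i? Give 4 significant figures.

Q₀ = 4.426 vs Keq = 5.2420e-06 ⇒ Q>K, reverse
Step 1:
                  J         C
  init      0.03804    0.5522
  Δ          0.1806   -0.5417
  eq         0.2186   0.01046
  solve Keq expr → x = -0.1806; check Q = 5.2420e-06

x = -0.1806 M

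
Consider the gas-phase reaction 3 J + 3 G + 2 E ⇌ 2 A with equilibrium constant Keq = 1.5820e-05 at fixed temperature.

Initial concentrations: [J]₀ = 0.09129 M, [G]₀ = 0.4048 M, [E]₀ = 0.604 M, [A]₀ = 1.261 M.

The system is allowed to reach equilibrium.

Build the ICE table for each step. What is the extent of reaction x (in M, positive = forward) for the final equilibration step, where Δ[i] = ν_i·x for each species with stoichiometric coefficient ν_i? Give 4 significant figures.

Q₀ = 8.6370e+04 vs Keq = 1.5820e-05 ⇒ Q>K, reverse
Step 1:
                    J           G           E           A
  Initial     0.09129      0.4048       0.604       1.261
  Change          1.8         1.8         1.2        -1.2
  Equil         1.891       2.205       1.804     0.06108
  solve Keq expr → x = -0.6; check Q = 1.5820e-05

x = -0.6 M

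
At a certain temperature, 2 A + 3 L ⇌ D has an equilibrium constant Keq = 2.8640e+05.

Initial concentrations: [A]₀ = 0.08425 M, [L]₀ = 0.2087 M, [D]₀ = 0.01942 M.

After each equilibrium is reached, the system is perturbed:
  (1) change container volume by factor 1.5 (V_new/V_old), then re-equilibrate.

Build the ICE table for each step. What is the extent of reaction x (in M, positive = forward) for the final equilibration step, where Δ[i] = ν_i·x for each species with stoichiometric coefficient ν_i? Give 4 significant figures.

x = -0.00333 M

Q₀ = 301 vs Keq = 2.8640e+05 ⇒ Q<K, forward
Step 1:
                    A           L           D
  init        0.08425      0.2087     0.01942
  Δ          -0.07089     -0.1063     0.03544
  eq          0.01336      0.1024     0.05486
  solve Keq expr → x = 0.03544; check Q = 2.8640e+05
Then change container volume by factor 1.5 (V_new/V_old).
Step 2:
                    A           L           D
  init       0.008909     0.06825     0.03658
  Δ           0.00666    0.009991    -0.00333
  eq          0.01557     0.07824     0.03325
  solve Keq expr → x = -0.00333; check Q = 2.8640e+05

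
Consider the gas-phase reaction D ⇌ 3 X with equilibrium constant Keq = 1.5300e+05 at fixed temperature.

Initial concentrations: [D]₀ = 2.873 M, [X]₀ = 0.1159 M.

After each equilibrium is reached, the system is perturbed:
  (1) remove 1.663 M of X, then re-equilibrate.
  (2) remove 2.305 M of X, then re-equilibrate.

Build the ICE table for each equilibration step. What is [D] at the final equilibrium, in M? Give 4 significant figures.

Q₀ = 5.4189e-04 vs Keq = 1.5300e+05 ⇒ Q<K, forward
Step 1:
                   D          X
  init         2.873     0.1159
  Δ           -2.869      8.606
  eq        0.004337      8.722
  solve Keq expr → x = 2.869; check Q = 1.5300e+05
Then remove 1.663 M of X.
Step 2:
                   D          X
  init      0.004337      7.059
  Δ        -0.002032   0.006095
  eq        0.002305      7.065
  solve Keq expr → x = 0.002032; check Q = 1.5300e+05
Then remove 2.305 M of X.
Step 3:
                   D          X
  init      0.002305       4.76
  Δ        -0.001598   0.004793
  eq      7.0703e-04      4.765
  solve Keq expr → x = 0.001598; check Q = 1.5300e+05

[D]_eq = 7.0703e-04 M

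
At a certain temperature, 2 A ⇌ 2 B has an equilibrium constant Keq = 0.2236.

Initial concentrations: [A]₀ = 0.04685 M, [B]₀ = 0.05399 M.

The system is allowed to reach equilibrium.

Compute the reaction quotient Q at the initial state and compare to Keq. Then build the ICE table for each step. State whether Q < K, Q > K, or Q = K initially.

Q₀ = 1.328 vs Keq = 0.2236 ⇒ Q>K, reverse
Step 1:
                  A         B
  Initial   0.04685   0.05399
  Change    0.02162  -0.02162
  Equil     0.06847   0.03237
  solve Keq expr → x = -0.01081; check Q = 0.2236

Q₀ = 1.328; Q > K (proceeds reverse)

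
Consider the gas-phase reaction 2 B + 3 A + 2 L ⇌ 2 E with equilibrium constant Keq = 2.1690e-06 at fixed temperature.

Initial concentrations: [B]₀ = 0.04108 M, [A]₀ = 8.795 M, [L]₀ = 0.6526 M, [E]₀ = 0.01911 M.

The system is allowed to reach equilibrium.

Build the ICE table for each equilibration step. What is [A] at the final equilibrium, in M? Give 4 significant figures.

[A]_eq = 8.821 M

Q₀ = 7.4689e-04 vs Keq = 2.1690e-06 ⇒ Q>K, reverse
Step 1:
                   B          A          L          E
  Initial    0.04108      8.795     0.6526    0.01911
  Change     0.01759    0.02639    0.01759   -0.01759
  Equil      0.05867      8.821     0.6702   0.001517
  solve Keq expr → x = -0.008796; check Q = 2.1690e-06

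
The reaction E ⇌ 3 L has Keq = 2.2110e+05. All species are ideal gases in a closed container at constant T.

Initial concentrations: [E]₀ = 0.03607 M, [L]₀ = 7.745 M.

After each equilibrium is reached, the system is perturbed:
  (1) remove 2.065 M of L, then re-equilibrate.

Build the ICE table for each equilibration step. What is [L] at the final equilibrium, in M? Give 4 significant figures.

Q₀ = 1.2880e+04 vs Keq = 2.2110e+05 ⇒ Q<K, forward
Step 1:
                   E          L
  I          0.03607      7.745
  C         -0.03388     0.1017
  E         0.002185      7.847
  solve Keq expr → x = 0.03388; check Q = 2.2110e+05
Then remove 2.065 M of L.
Step 2:
                   E          L
  I         0.002185      5.782
  C        -0.001309   0.003928
  E       8.7590e-04      5.786
  solve Keq expr → x = 0.001309; check Q = 2.2110e+05

[L]_eq = 5.786 M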